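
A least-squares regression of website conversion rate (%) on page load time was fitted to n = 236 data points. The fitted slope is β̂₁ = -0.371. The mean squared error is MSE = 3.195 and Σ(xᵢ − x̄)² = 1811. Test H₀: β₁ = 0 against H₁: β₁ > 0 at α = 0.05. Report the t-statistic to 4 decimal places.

SE(β̂₁) = √(MSE/Sₓₓ) = √(3.195/1811) = 0.0420026.
t = -0.371 / 0.0420026 = -8.8328.
df = n − 2 = 234.
One-sided p ≈ 1.0000, which is ≥ 0.05, so fail to reject H₀.
The data do not give significant evidence that the true slope on page load time is positive.

t = -8.8328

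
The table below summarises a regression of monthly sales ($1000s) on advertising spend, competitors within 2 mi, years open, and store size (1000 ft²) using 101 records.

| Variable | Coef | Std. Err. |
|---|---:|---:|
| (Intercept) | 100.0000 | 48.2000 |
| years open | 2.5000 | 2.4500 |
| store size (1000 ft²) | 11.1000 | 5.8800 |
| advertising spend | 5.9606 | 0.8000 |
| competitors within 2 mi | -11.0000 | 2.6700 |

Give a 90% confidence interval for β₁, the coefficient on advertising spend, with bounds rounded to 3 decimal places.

Read off: b = 5.9606, SE = 0.8000 for advertising spend.
df = n − k − 1 = 101 − 4 − 1 = 96.
t* = t_{0.05, 96} = 1.660881.
Margin = t* × SE = 1.660881 × 0.8000 = 1.32871.
CI: 5.9606 ± 1.32871 → (4.632, 7.289).

(4.632, 7.289)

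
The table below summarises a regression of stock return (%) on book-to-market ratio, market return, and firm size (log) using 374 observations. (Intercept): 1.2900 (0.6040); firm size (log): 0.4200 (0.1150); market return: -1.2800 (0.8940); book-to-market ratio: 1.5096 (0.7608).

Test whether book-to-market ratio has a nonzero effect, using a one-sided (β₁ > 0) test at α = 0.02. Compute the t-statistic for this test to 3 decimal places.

t = 1.984

Read off: b = 1.5096, SE = 0.7608 for book-to-market ratio.
H₀: β₁ = 0 vs H₁: β₁ > 0.
t = 1.5096 / 0.7608 = 1.984.
df = n − k − 1 = 374 − 3 − 1 = 370.
One-sided p ≈ 0.0240, which is ≥ 0.02, so fail to reject H₀.
The data do not give significant evidence that the true slope on book-to-market ratio is positive, holding the other predictors fixed.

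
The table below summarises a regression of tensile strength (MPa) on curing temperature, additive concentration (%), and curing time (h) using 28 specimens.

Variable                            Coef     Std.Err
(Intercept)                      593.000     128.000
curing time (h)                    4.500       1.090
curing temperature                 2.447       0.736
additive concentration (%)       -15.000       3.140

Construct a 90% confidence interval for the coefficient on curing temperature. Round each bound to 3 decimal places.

(1.188, 3.706)

Read off: b = 2.447, SE = 0.736 for curing temperature.
df = n − k − 1 = 28 − 3 − 1 = 24.
t* = t_{0.05, 24} = 1.710882.
Margin = t* × SE = 1.710882 × 0.736 = 1.25921.
CI: 2.447 ± 1.25921 → (1.188, 3.706).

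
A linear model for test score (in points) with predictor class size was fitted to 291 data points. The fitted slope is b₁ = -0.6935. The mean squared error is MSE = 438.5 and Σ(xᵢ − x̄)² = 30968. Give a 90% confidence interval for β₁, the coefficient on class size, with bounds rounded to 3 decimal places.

(-0.890, -0.497)

SE(b₁) = √(MSE/Sₓₓ) = √(438.5/30968) = 0.118995.
df = n − 2 = 289.
t* = t_{0.05, 289} = 1.650143.
Margin = t* × SE = 1.650143 × 0.118995 = 0.19636.
CI: -0.6935 ± 0.19636 → (-0.890, -0.497).
With 90% confidence, each one-unit increase in class size is associated with a change of between -0.890 and -0.497 points in test score.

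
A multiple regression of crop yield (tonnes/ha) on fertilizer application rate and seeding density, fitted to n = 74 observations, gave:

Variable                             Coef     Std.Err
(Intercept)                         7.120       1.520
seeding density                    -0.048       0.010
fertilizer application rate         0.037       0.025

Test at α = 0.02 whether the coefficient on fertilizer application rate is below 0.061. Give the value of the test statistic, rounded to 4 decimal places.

Read off: b = 0.037, SE = 0.025 for fertilizer application rate.
H₀: β₁ = 0.061 vs H₁: β₁ < 0.061.
t = (0.037 − 0.061) / 0.025 = -0.9600.
df = n − k − 1 = 74 − 2 − 1 = 71.
One-sided p ≈ 0.1702, which is ≥ 0.02, so fail to reject H₀.
The data do not give significant evidence that the true slope on fertilizer application rate is below 0.061 tonnes/ha per unit, holding the other predictors fixed.

t = -0.9600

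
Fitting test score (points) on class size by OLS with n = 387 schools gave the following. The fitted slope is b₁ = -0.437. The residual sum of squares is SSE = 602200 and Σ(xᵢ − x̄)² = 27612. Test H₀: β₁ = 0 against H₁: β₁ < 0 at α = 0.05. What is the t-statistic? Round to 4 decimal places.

MSE = SSE/(n − 2) = 602200/385 = 1564.16.
SE(b₁) = √(MSE/Sₓₓ) = √(1564.16/27612) = 0.238008.
t = -0.437 / 0.238008 = -1.8361.
df = n − 2 = 385.
One-sided p ≈ 0.0336, which is < 0.05, so reject H₀.
There is evidence that the true slope on class size is negative.

t = -1.8361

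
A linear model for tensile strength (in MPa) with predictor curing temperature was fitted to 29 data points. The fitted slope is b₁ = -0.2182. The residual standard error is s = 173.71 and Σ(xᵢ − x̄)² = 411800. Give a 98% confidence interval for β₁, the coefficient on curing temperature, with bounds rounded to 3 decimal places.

(-0.888, 0.451)

SE(b₁) = s/√Sₓₓ = 173.71/√411800 = 0.270696.
df = n − 2 = 27.
t* = t_{0.01, 27} = 2.47266.
Margin = t* × SE = 2.47266 × 0.270696 = 0.66934.
CI: -0.2182 ± 0.66934 → (-0.888, 0.451).
With 98% confidence, each one-unit increase in curing temperature is associated with a change of between -0.888 and 0.451 MPa in tensile strength.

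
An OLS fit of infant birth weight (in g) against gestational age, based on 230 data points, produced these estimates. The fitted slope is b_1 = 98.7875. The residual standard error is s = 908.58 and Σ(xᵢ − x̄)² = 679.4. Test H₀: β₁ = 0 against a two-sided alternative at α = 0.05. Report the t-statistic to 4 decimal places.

t = 2.8340

SE(b_1) = s/√Sₓₓ = 908.58/√679.4 = 34.8578.
t = 98.7875 / 34.8578 = 2.8340.
df = n − 2 = 228.
Two-sided p ≈ 0.0050, which is < 0.05, so reject H₀.
There is evidence that gestational age is associated with infant birth weight.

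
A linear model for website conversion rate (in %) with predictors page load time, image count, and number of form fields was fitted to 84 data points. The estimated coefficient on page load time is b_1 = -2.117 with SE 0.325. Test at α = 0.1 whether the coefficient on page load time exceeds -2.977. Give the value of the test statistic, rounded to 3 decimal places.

t = 2.646

H₀: β₁ = -2.977 vs H₁: β₁ > -2.977.
t = (b_1 − β₁⁰)/SE = (-2.117 − (-2.977)) / 0.325 = 2.646.
df = n − k − 1 = 84 − 3 − 1 = 80.
One-sided p ≈ 0.0049, which is < 0.1, so reject H₀.
There is evidence that the true slope on page load time exceeds -2.977 % per unit, holding the other predictors fixed.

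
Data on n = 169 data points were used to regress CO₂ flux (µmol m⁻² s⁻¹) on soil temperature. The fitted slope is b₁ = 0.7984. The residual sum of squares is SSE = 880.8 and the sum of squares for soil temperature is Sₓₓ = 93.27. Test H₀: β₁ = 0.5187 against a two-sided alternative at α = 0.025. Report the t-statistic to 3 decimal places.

t = 1.176

MSE = SSE/(n − 2) = 880.8/167 = 5.27425.
SE(b₁) = √(MSE/Sₓₓ) = √(5.27425/93.27) = 0.237799.
t = (0.7984 − 0.5187) / 0.237799 = 1.176.
df = n − 2 = 167.
Two-sided p ≈ 0.2412, which is ≥ 0.025, so fail to reject H₀.
The data are consistent with a true slope of 0.5187 µmol m⁻² s⁻¹ per unit of soil temperature.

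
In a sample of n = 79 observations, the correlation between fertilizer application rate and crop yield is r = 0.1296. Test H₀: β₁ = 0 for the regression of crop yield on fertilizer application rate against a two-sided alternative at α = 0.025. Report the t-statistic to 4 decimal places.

t = 1.1469

t = r·√(n − 2)/√(1 − r²) = 0.1296·√77/√0.983204 = 1.1469.
df = n − 2 = 77.
Two-sided p ≈ 0.2550, which is ≥ 0.025, so fail to reject H₀.
The data do not give significant evidence of a linear association between fertilizer application rate and crop yield.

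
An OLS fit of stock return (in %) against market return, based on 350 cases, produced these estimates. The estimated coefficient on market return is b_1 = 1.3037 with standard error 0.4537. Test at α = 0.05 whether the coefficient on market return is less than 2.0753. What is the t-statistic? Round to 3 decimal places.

t = -1.701

H₀: β₁ = 2.0753 vs H₁: β₁ < 2.0753.
t = (b_1 − β₁⁰)/SE = (1.3037 − 2.0753) / 0.4537 = -1.701.
df = n − 2 = 350 − 2 = 348.
One-sided p ≈ 0.0449, which is < 0.05, so reject H₀.
There is evidence that the true slope on market return is below 2.0753 % per unit.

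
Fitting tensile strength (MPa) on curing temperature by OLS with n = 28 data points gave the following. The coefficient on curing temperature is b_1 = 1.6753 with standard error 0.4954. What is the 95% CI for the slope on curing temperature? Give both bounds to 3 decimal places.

(0.657, 2.694)

df = n − 2 = 28 − 2 = 26.
t* = t_{0.025, 26} = 2.055529.
Margin = t* × SE = 2.055529 × 0.4954 = 1.01831.
CI: 1.6753 ± 1.01831 → (0.657, 2.694).
With 95% confidence, each one-unit increase in curing temperature is associated with a change of between 0.657 and 2.694 MPa in tensile strength.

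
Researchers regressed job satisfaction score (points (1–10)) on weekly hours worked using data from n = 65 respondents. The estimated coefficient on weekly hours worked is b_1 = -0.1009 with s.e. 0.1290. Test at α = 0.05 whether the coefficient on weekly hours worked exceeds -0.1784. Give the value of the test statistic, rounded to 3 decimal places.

t = 0.601

H₀: β₁ = -0.1784 vs H₁: β₁ > -0.1784.
t = (b_1 − β₁⁰)/SE = (-0.1009 − (-0.1784)) / 0.1290 = 0.601.
df = n − 2 = 65 − 2 = 63.
One-sided p ≈ 0.2751, which is ≥ 0.05, so fail to reject H₀.
The data do not give significant evidence that the true slope on weekly hours worked exceeds -0.1784 points (1–10) per unit.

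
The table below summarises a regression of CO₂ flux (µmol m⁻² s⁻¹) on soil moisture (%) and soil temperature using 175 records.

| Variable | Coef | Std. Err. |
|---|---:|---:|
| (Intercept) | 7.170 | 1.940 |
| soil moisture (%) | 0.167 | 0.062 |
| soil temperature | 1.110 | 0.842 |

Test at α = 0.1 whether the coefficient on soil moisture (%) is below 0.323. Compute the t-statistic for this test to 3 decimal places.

t = -2.516

Read off: b = 0.167, SE = 0.062 for soil moisture (%).
H₀: β₁ = 0.323 vs H₁: β₁ < 0.323.
t = (0.167 − 0.323) / 0.062 = -2.516.
df = n − k − 1 = 175 − 2 − 1 = 172.
One-sided p ≈ 0.0064, which is < 0.1, so reject H₀.
There is evidence that the true slope on soil moisture (%) is below 0.323 µmol m⁻² s⁻¹ per unit, holding the other predictors fixed.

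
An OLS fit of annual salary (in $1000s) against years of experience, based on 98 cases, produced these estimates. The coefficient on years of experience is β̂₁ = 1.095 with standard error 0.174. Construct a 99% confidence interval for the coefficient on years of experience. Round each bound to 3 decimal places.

df = n − 2 = 98 − 2 = 96.
t* = t_{0.005, 96} = 2.628016.
Margin = t* × SE = 2.628016 × 0.174 = 0.45727.
CI: 1.095 ± 0.45727 → (0.638, 1.552).
With 99% confidence, each one-unit increase in years of experience is associated with a change of between 0.638 and 1.552 $1000s in annual salary.

(0.638, 1.552)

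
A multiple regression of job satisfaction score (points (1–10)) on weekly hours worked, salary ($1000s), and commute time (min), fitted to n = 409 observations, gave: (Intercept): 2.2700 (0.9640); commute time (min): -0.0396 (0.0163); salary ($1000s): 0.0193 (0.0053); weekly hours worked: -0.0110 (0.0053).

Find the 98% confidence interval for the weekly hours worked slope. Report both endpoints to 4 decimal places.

Read off: b = -0.0110, SE = 0.0053 for weekly hours worked.
df = n − k − 1 = 409 − 3 − 1 = 405.
t* = t_{0.01, 405} = 2.33559.
Margin = t* × SE = 2.33559 × 0.0053 = 0.012379.
CI: -0.0110 ± 0.012379 → (-0.0234, 0.0014).

(-0.0234, 0.0014)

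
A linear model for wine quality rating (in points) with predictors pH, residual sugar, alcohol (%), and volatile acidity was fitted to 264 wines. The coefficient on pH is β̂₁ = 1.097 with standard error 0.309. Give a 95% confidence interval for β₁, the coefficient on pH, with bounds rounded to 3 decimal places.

df = n − k − 1 = 264 − 4 − 1 = 259.
t* = t_{0.025, 259} = 1.969166.
Margin = t* × SE = 1.969166 × 0.309 = 0.60847.
CI: 1.097 ± 0.60847 → (0.489, 1.705).
With 95% confidence, each one-unit increase in pH is associated with a change of between 0.489 and 1.705 points in wine quality rating, holding the other predictors fixed.

(0.489, 1.705)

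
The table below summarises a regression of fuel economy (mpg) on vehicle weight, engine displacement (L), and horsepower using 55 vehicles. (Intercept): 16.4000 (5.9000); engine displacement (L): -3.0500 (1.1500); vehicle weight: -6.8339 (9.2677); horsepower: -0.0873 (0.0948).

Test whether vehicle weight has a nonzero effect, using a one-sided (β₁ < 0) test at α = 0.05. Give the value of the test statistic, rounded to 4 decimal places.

Read off: b = -6.8339, SE = 9.2677 for vehicle weight.
H₀: β₁ = 0 vs H₁: β₁ < 0.
t = -6.8339 / 9.2677 = -0.7374.
df = n − k − 1 = 55 − 3 − 1 = 51.
One-sided p ≈ 0.2321, which is ≥ 0.05, so fail to reject H₀.
The data do not give significant evidence that the true slope on vehicle weight is negative, holding the other predictors fixed.

t = -0.7374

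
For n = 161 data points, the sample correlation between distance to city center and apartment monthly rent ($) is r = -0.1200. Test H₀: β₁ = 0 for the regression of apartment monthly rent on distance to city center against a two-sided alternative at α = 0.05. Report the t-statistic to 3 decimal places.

t = r·√(n − 2)/√(1 − r²) = -0.1200·√159/√0.9856 = -1.524.
df = n − 2 = 159.
Two-sided p ≈ 0.1295, which is ≥ 0.05, so fail to reject H₀.
The data do not give significant evidence of a linear association between distance to city center and apartment monthly rent.

t = -1.524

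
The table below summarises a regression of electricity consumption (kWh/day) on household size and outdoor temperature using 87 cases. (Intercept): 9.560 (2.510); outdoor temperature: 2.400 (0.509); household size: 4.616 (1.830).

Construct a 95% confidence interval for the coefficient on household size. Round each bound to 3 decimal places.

(0.977, 8.255)

Read off: b = 4.616, SE = 1.830 for household size.
df = n − k − 1 = 87 − 2 − 1 = 84.
t* = t_{0.025, 84} = 1.98861.
Margin = t* × SE = 1.98861 × 1.830 = 3.63916.
CI: 4.616 ± 3.63916 → (0.977, 8.255).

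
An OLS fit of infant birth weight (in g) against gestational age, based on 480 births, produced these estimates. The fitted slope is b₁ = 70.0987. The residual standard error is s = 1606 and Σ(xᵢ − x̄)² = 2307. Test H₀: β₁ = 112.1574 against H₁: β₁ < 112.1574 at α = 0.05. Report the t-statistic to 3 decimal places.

SE(b₁) = s/√Sₓₓ = 1606/√2307 = 33.4366.
t = (70.0987 − 112.1574) / 33.4366 = -1.258.
df = n − 2 = 478.
One-sided p ≈ 0.1045, which is ≥ 0.05, so fail to reject H₀.
The data do not give significant evidence that the true slope on gestational age is below 112.1574 g per unit.

t = -1.258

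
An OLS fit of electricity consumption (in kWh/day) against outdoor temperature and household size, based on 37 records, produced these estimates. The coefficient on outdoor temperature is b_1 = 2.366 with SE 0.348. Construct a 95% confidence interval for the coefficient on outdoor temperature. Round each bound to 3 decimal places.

(1.659, 3.073)

df = n − k − 1 = 37 − 2 − 1 = 34.
t* = t_{0.025, 34} = 2.032245.
Margin = t* × SE = 2.032245 × 0.348 = 0.70722.
CI: 2.366 ± 0.70722 → (1.659, 3.073).
With 95% confidence, each one-unit increase in outdoor temperature is associated with a change of between 1.659 and 3.073 kWh/day in electricity consumption, holding the other predictors fixed.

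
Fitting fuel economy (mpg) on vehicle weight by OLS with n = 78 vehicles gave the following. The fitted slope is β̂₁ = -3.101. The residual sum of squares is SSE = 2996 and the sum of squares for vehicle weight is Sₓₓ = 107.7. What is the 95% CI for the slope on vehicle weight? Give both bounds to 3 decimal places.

MSE = SSE/(n − 2) = 2996/76 = 39.4211.
SE(β̂₁) = √(MSE/Sₓₓ) = √(39.4211/107.7) = 0.605001.
df = n − 2 = 76.
t* = t_{0.025, 76} = 1.991673.
Margin = t* × SE = 1.991673 × 0.605001 = 1.20496.
CI: -3.101 ± 1.20496 → (-4.306, -1.896).
With 95% confidence, each one-unit increase in vehicle weight is associated with a change of between -4.306 and -1.896 mpg in fuel economy.

(-4.306, -1.896)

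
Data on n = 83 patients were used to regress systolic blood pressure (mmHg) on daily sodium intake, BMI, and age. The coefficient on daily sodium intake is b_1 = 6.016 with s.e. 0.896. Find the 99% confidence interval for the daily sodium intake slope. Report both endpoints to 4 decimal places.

(3.6510, 8.3810)

df = n − k − 1 = 83 − 3 − 1 = 79.
t* = t_{0.005, 79} = 2.639505.
Margin = t* × SE = 2.639505 × 0.896 = 2.364996.
CI: 6.016 ± 2.364996 → (3.6510, 8.3810).
With 99% confidence, each one-unit increase in daily sodium intake is associated with a change of between 3.6510 and 8.3810 mmHg in systolic blood pressure, holding the other predictors fixed.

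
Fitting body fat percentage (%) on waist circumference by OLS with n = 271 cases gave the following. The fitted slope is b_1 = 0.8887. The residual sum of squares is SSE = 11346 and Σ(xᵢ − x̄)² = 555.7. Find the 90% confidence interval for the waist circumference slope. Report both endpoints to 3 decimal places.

MSE = SSE/(n − 2) = 11346/269 = 42.1784.
SE(b_1) = √(MSE/Sₓₓ) = √(42.1784/555.7) = 0.275502.
df = n − 2 = 269.
t* = t_{0.05, 269} = 1.650538.
Margin = t* × SE = 1.650538 × 0.275502 = 0.45473.
CI: 0.8887 ± 0.45473 → (0.434, 1.343).
With 90% confidence, each one-unit increase in waist circumference is associated with a change of between 0.434 and 1.343 % in body fat percentage.

(0.434, 1.343)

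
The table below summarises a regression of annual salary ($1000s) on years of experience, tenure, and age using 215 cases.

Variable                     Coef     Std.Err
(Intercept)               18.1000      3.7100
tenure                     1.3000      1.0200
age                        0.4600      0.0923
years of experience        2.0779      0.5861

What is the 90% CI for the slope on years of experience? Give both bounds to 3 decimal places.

(1.110, 3.046)

Read off: b = 2.0779, SE = 0.5861 for years of experience.
df = n − k − 1 = 215 − 3 − 1 = 211.
t* = t_{0.05, 211} = 1.652107.
Margin = t* × SE = 1.652107 × 0.5861 = 0.96830.
CI: 2.0779 ± 0.96830 → (1.110, 3.046).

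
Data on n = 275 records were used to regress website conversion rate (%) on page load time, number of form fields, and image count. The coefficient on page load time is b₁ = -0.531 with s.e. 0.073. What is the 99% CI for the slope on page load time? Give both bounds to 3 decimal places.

df = n − k − 1 = 275 − 3 − 1 = 271.
t* = t_{0.005, 271} = 2.594092.
Margin = t* × SE = 2.594092 × 0.073 = 0.18937.
CI: -0.531 ± 0.18937 → (-0.720, -0.342).
With 99% confidence, each one-unit increase in page load time is associated with a change of between -0.720 and -0.342 % in website conversion rate, holding the other predictors fixed.

(-0.720, -0.342)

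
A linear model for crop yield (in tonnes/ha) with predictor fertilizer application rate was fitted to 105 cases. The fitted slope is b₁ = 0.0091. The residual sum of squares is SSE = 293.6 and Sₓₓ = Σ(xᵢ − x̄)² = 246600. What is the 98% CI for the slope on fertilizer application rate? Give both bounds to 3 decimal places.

(0.001, 0.017)

MSE = SSE/(n − 2) = 293.6/103 = 2.85049.
SE(b₁) = √(MSE/Sₓₓ) = √(2.85049/246600) = 0.00339987.
df = n − 2 = 103.
t* = t_{0.01, 103} = 2.363098.
Margin = t* × SE = 2.363098 × 0.00339987 = 0.00803.
CI: 0.0091 ± 0.00803 → (0.001, 0.017).
With 98% confidence, each one-unit increase in fertilizer application rate is associated with a change of between 0.001 and 0.017 tonnes/ha in crop yield.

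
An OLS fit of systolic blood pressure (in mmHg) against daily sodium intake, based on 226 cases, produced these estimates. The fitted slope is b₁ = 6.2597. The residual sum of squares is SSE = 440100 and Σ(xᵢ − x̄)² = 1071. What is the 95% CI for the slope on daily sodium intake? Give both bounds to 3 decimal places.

(3.591, 8.929)

MSE = SSE/(n − 2) = 440100/224 = 1964.73.
SE(b₁) = √(MSE/Sₓₓ) = √(1964.73/1071) = 1.35443.
df = n − 2 = 224.
t* = t_{0.025, 224} = 1.970611.
Margin = t* × SE = 1.970611 × 1.35443 = 2.66906.
CI: 6.2597 ± 2.66906 → (3.591, 8.929).
With 95% confidence, each one-unit increase in daily sodium intake is associated with a change of between 3.591 and 8.929 mmHg in systolic blood pressure.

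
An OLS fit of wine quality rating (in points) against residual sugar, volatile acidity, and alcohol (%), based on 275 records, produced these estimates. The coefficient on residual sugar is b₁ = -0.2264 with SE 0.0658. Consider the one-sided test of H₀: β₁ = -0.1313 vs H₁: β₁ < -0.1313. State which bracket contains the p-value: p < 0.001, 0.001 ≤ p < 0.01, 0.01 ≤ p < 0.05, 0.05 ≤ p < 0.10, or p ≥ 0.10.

0.05 ≤ p < 0.10

t = (-0.2264 − (-0.1313)) / 0.0658 = -1.445.
df = n − k − 1 = 275 − 3 − 1 = 271.
One-sided p = P(T_{271} < t) ≈ 0.0748.
So 0.05 ≤ p < 0.10.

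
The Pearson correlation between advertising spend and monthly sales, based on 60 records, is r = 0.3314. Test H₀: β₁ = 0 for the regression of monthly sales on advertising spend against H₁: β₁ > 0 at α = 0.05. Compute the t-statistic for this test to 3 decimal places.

t = r·√(n − 2)/√(1 − r²) = 0.3314·√58/√0.890174 = 2.675.
df = n − 2 = 58.
One-sided p ≈ 0.0048, which is < 0.05, so reject H₀.
There is evidence of a linear association between advertising spend and monthly sales.

t = 2.675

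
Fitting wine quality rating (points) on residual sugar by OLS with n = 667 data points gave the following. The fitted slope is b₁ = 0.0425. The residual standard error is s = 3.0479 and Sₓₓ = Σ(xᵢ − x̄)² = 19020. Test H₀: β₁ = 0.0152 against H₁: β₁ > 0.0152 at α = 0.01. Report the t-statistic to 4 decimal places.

SE(b₁) = s/√Sₓₓ = 3.0479/√19020 = 0.0221002.
t = (0.0425 − 0.0152) / 0.0221002 = 1.2353.
df = n − 2 = 665.
One-sided p ≈ 0.1086, which is ≥ 0.01, so fail to reject H₀.
The data do not give significant evidence that the true slope on residual sugar exceeds 0.0152 points per unit.

t = 1.2353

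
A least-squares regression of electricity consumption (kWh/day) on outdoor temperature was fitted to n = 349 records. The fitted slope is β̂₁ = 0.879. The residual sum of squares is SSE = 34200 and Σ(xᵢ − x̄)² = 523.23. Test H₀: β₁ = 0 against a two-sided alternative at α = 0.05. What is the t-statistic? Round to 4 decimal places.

t = 2.0253

MSE = SSE/(n − 2) = 34200/347 = 98.5591.
SE(β̂₁) = √(MSE/Sₓₓ) = √(98.5591/523.23) = 0.434012.
t = 0.879 / 0.434012 = 2.0253.
df = n − 2 = 347.
Two-sided p ≈ 0.0436, which is < 0.05, so reject H₀.
There is evidence that outdoor temperature is associated with electricity consumption.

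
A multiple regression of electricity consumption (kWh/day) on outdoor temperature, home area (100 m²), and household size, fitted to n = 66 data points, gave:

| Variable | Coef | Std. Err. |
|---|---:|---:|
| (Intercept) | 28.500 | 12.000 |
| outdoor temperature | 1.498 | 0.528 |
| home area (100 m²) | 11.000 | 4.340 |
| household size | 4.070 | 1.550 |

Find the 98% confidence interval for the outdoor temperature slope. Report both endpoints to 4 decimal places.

(0.2371, 2.7589)

Read off: b = 1.498, SE = 0.528 for outdoor temperature.
df = n − k − 1 = 66 − 3 − 1 = 62.
t* = t_{0.01, 62} = 2.388011.
Margin = t* × SE = 2.388011 × 0.528 = 1.260870.
CI: 1.498 ± 1.260870 → (0.2371, 2.7589).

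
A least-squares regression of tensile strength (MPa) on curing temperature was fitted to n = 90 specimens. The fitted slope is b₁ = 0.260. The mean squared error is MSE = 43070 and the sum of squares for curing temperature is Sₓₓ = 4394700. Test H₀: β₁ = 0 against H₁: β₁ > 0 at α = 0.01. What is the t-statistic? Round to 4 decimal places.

SE(b₁) = √(MSE/Sₓₓ) = √(43070/4394700) = 0.0989972.
t = 0.260 / 0.0989972 = 2.6263.
df = n − 2 = 88.
One-sided p ≈ 0.0051, which is < 0.01, so reject H₀.
There is evidence that the true slope on curing temperature is positive.

t = 2.6263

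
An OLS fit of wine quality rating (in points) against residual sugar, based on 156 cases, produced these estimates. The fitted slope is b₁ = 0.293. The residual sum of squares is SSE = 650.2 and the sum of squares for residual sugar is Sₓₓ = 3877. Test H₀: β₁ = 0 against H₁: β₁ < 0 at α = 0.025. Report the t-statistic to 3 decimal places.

t = 8.879

MSE = SSE/(n − 2) = 650.2/154 = 4.22208.
SE(b₁) = √(MSE/Sₓₓ) = √(4.22208/3877) = 0.0330001.
t = 0.293 / 0.0330001 = 8.879.
df = n − 2 = 154.
One-sided p ≈ 1.0000, which is ≥ 0.025, so fail to reject H₀.
The data do not give significant evidence that the true slope on residual sugar is negative.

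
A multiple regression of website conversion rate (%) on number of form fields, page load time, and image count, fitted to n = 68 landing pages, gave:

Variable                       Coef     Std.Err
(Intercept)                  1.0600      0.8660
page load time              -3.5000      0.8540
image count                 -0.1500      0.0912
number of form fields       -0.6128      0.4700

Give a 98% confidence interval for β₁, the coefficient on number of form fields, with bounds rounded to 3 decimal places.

(-1.734, 0.509)

Read off: b = -0.6128, SE = 0.4700 for number of form fields.
df = n − k − 1 = 68 − 3 − 1 = 64.
t* = t_{0.01, 64} = 2.386037.
Margin = t* × SE = 2.386037 × 0.4700 = 1.12144.
CI: -0.6128 ± 1.12144 → (-1.734, 0.509).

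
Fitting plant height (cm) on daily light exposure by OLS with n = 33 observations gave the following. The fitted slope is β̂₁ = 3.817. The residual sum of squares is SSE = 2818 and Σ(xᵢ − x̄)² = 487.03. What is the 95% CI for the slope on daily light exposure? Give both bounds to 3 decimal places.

MSE = SSE/(n − 2) = 2818/31 = 90.9032.
SE(β̂₁) = √(MSE/Sₓₓ) = √(90.9032/487.03) = 0.432028.
df = n − 2 = 31.
t* = t_{0.025, 31} = 2.039513.
Margin = t* × SE = 2.039513 × 0.432028 = 0.88113.
CI: 3.817 ± 0.88113 → (2.936, 4.698).
With 95% confidence, each one-unit increase in daily light exposure is associated with a change of between 2.936 and 4.698 cm in plant height.

(2.936, 4.698)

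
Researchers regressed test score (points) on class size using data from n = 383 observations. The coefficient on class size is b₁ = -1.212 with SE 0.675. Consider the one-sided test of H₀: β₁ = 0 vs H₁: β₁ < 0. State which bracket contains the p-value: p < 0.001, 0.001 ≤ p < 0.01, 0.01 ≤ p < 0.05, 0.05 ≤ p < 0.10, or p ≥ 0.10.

0.01 ≤ p < 0.05

t = -1.212 / 0.675 = -1.796.
df = n − 2 = 383 − 2 = 381.
One-sided p = P(T_{381} < t) ≈ 0.0367.
So 0.01 ≤ p < 0.05.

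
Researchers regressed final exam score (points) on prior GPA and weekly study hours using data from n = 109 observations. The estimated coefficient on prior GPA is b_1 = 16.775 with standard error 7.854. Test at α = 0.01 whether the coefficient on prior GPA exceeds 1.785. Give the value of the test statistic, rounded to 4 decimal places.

H₀: β₁ = 1.785 vs H₁: β₁ > 1.785.
t = (b_1 − β₁⁰)/SE = (16.775 − 1.785) / 7.854 = 1.9086.
df = n − k − 1 = 109 − 2 − 1 = 106.
One-sided p ≈ 0.0295, which is ≥ 0.01, so fail to reject H₀.
The data do not give significant evidence that the true slope on prior GPA exceeds 1.785 points per unit, holding the other predictors fixed.

t = 1.9086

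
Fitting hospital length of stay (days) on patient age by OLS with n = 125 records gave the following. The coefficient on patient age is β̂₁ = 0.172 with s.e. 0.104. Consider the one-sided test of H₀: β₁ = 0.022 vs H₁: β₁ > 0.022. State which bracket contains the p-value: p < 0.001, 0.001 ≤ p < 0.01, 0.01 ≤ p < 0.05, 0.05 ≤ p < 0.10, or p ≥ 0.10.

0.05 ≤ p < 0.10

t = (0.172 − 0.022) / 0.104 = 1.442.
df = n − 2 = 125 − 2 = 123.
One-sided p = P(T_{123} > t) ≈ 0.0759.
So 0.05 ≤ p < 0.10.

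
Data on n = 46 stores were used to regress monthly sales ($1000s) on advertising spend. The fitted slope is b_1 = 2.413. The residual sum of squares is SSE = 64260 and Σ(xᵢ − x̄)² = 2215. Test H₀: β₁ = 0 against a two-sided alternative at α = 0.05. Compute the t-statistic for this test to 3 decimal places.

t = 2.972

MSE = SSE/(n − 2) = 64260/44 = 1460.45.
SE(b_1) = √(MSE/Sₓₓ) = √(1460.45/2215) = 0.812002.
t = 2.413 / 0.812002 = 2.972.
df = n − 2 = 44.
Two-sided p ≈ 0.0048, which is < 0.05, so reject H₀.
There is evidence that advertising spend is associated with monthly sales.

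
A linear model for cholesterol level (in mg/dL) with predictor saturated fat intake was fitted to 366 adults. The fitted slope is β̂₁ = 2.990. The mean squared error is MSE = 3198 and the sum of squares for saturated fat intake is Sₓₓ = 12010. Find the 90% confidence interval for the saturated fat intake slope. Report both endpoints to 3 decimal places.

SE(β̂₁) = √(MSE/Sₓₓ) = √(3198/12010) = 0.516021.
df = n − 2 = 364.
t* = t_{0.05, 364} = 1.649051.
Margin = t* × SE = 1.649051 × 0.516021 = 0.85095.
CI: 2.990 ± 0.85095 → (2.139, 3.841).
With 90% confidence, each one-unit increase in saturated fat intake is associated with a change of between 2.139 and 3.841 mg/dL in cholesterol level.

(2.139, 3.841)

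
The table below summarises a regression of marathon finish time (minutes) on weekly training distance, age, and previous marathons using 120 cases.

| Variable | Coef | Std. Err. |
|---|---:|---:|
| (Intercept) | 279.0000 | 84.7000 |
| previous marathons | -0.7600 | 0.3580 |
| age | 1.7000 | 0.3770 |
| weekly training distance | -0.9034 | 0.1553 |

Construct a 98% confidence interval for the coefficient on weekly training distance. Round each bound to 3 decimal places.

(-1.270, -0.537)

Read off: b = -0.9034, SE = 0.1553 for weekly training distance.
df = n − k − 1 = 120 − 3 − 1 = 116.
t* = t_{0.01, 116} = 2.358924.
Margin = t* × SE = 2.358924 × 0.1553 = 0.36634.
CI: -0.9034 ± 0.36634 → (-1.270, -0.537).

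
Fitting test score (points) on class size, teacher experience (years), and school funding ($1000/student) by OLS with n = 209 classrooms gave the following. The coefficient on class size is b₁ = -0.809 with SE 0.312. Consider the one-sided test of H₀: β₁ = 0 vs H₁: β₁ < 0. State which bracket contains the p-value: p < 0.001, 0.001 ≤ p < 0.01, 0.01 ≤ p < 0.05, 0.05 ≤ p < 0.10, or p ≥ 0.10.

t = -0.809 / 0.312 = -2.593.
df = n − k − 1 = 209 − 3 − 1 = 205.
One-sided p = P(T_{205} < t) ≈ 0.0051.
So 0.001 ≤ p < 0.01.

0.001 ≤ p < 0.01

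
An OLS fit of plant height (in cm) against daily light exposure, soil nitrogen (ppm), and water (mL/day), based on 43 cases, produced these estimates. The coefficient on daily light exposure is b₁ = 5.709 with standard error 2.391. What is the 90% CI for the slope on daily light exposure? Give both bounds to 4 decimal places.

(1.6805, 9.7375)

df = n − k − 1 = 43 − 3 − 1 = 39.
t* = t_{0.05, 39} = 1.684875.
Margin = t* × SE = 1.684875 × 2.391 = 4.028536.
CI: 5.709 ± 4.028536 → (1.6805, 9.7375).
With 90% confidence, each one-unit increase in daily light exposure is associated with a change of between 1.6805 and 9.7375 cm in plant height, holding the other predictors fixed.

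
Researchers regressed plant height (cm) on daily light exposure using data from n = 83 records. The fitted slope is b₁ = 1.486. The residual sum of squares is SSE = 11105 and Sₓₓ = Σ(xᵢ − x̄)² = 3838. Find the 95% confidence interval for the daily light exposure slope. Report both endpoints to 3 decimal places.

MSE = SSE/(n − 2) = 11105/81 = 137.099.
SE(b₁) = √(MSE/Sₓₓ) = √(137.099/3838) = 0.189001.
df = n − 2 = 81.
t* = t_{0.025, 81} = 1.989686.
Margin = t* × SE = 1.989686 × 0.189001 = 0.37605.
CI: 1.486 ± 0.37605 → (1.110, 1.862).
With 95% confidence, each one-unit increase in daily light exposure is associated with a change of between 1.110 and 1.862 cm in plant height.

(1.110, 1.862)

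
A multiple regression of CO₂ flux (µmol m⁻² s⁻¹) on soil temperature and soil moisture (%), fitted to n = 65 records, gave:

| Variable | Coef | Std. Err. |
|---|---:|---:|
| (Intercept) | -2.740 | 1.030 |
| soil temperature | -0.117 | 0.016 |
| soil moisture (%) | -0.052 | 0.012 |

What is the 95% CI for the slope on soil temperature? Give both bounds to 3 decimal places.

Read off: b = -0.117, SE = 0.016 for soil temperature.
df = n − k − 1 = 65 − 2 − 1 = 62.
t* = t_{0.025, 62} = 1.998972.
Margin = t* × SE = 1.998972 × 0.016 = 0.03198.
CI: -0.117 ± 0.03198 → (-0.149, -0.085).

(-0.149, -0.085)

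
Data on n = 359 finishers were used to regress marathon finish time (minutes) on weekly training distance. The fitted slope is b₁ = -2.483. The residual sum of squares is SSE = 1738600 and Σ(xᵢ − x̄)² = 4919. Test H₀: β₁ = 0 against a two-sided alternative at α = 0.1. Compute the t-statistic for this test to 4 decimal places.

t = -2.4955

MSE = SSE/(n − 2) = 1738600/357 = 4870.03.
SE(b₁) = √(MSE/Sₓₓ) = √(4870.03/4919) = 0.99501.
t = -2.483 / 0.99501 = -2.4955.
df = n − 2 = 357.
Two-sided p ≈ 0.0130, which is < 0.1, so reject H₀.
There is evidence that weekly training distance is associated with marathon finish time.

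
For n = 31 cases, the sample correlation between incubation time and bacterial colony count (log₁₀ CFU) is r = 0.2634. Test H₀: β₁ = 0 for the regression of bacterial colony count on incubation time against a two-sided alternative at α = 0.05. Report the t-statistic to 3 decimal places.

t = r·√(n − 2)/√(1 − r²) = 0.2634·√29/√0.93062 = 1.470.
df = n − 2 = 29.
Two-sided p ≈ 0.1522, which is ≥ 0.05, so fail to reject H₀.
The data do not give significant evidence of a linear association between incubation time and bacterial colony count.

t = 1.470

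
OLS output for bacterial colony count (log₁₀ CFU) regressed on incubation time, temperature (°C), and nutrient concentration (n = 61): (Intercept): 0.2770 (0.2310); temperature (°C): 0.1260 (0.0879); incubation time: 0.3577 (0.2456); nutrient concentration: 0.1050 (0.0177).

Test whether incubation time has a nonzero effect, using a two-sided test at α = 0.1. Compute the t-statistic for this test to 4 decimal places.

Read off: b = 0.3577, SE = 0.2456 for incubation time.
H₀: β₁ = 0 vs H₁: β₁ ≠ 0.
t = 0.3577 / 0.2456 = 1.4564.
df = n − k − 1 = 61 − 3 − 1 = 57.
Two-sided p ≈ 0.1508, which is ≥ 0.1, so fail to reject H₀.
The data do not give significant evidence of an association between incubation time and bacterial colony count, after adjusting for the other predictors.

t = 1.4564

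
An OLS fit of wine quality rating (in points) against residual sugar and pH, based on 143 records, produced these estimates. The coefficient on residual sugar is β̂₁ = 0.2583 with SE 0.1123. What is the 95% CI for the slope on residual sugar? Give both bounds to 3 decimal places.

df = n − k − 1 = 143 − 2 − 1 = 140.
t* = t_{0.025, 140} = 1.977054.
Margin = t* × SE = 1.977054 × 0.1123 = 0.22202.
CI: 0.2583 ± 0.22202 → (0.036, 0.480).
With 95% confidence, each one-unit increase in residual sugar is associated with a change of between 0.036 and 0.480 points in wine quality rating, holding the other predictors fixed.

(0.036, 0.480)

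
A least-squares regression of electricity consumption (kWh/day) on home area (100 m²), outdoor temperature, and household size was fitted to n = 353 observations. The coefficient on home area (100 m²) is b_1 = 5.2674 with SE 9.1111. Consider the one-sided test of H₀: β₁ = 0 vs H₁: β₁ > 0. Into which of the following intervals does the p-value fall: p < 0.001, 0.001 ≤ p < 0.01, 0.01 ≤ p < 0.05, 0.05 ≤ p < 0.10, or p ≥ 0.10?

t = 5.2674 / 9.1111 = 0.578.
df = n − k − 1 = 353 − 3 − 1 = 349.
One-sided p = P(T_{349} > t) ≈ 0.2818.
So p ≥ 0.10.

p ≥ 0.10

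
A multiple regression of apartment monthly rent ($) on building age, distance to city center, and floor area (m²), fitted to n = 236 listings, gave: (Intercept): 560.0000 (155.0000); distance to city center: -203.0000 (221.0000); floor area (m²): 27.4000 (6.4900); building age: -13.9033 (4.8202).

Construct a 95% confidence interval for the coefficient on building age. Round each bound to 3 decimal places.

Read off: b = -13.9033, SE = 4.8202 for building age.
df = n − k − 1 = 236 − 3 − 1 = 232.
t* = t_{0.025, 232} = 1.970242.
Margin = t* × SE = 1.970242 × 4.8202 = 9.49696.
CI: -13.9033 ± 9.49696 → (-23.400, -4.406).

(-23.400, -4.406)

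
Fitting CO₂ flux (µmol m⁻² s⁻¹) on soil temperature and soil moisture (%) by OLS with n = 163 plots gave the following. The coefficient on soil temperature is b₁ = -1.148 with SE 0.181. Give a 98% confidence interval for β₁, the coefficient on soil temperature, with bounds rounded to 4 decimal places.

(-1.5733, -0.7227)

df = n − k − 1 = 163 − 2 − 1 = 160.
t* = t_{0.01, 160} = 2.34988.
Margin = t* × SE = 2.34988 × 0.181 = 0.425328.
CI: -1.148 ± 0.425328 → (-1.5733, -0.7227).
With 98% confidence, each one-unit increase in soil temperature is associated with a change of between -1.5733 and -0.7227 µmol m⁻² s⁻¹ in CO₂ flux, holding the other predictors fixed.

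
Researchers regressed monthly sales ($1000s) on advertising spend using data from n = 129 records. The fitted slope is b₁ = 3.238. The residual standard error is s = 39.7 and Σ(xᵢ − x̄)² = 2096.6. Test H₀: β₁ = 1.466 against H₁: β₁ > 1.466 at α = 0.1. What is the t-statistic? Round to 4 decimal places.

SE(b₁) = s/√Sₓₓ = 39.7/√2096.6 = 0.867027.
t = (3.238 − 1.466) / 0.867027 = 2.0438.
df = n − 2 = 127.
One-sided p ≈ 0.0215, which is < 0.1, so reject H₀.
There is evidence that the true slope on advertising spend exceeds 1.466 $1000s per unit.

t = 2.0438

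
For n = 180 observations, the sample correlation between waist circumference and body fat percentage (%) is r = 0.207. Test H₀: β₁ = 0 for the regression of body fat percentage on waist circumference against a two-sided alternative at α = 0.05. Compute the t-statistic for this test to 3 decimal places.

t = 2.823

t = r·√(n − 2)/√(1 − r²) = 0.207·√178/√0.957151 = 2.823.
df = n − 2 = 178.
Two-sided p ≈ 0.0053, which is < 0.05, so reject H₀.
There is evidence of a linear association between waist circumference and body fat percentage.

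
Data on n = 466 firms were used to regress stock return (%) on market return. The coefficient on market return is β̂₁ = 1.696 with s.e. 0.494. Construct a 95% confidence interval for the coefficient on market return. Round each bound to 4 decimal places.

(0.7252, 2.6668)

df = n − 2 = 466 − 2 = 464.
t* = t_{0.025, 464} = 1.96509.
Margin = t* × SE = 1.96509 × 0.494 = 0.970754.
CI: 1.696 ± 0.970754 → (0.7252, 2.6668).
With 95% confidence, each one-unit increase in market return is associated with a change of between 0.7252 and 2.6668 % in stock return.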